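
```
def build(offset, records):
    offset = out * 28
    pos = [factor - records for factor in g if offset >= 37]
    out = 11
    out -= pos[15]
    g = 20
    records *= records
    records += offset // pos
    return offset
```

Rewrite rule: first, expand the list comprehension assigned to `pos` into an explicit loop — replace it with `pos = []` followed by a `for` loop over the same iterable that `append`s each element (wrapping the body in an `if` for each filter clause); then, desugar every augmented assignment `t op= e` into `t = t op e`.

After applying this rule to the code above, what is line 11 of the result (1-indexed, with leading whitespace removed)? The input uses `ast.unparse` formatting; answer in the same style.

Transformed code:
def build(offset, records):
    offset = out * 28
    pos = []
    for factor in g:
        if offset >= 37:
            pos.append(factor - records)
    out = 11
    out = out - pos[15]
    g = 20
    records = records * records
    records = records + offset // pos
    return offset

records = records + offset // pos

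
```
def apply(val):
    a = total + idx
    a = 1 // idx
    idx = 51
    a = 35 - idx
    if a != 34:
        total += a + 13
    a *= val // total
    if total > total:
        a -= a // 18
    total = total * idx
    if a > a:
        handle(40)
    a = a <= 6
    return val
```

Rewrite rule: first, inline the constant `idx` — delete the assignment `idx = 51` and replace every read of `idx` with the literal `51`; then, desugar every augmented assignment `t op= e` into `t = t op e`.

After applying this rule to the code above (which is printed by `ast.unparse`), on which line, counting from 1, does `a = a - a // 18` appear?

9

Transformed code:
def apply(val):
    a = total + 51
    a = 1 // 51
    a = 35 - 51
    if a != 34:
        total = total + (a + 13)
    a = a * (val // total)
    if total > total:
        a = a - a // 18
    total = total * 51
    if a > a:
        handle(40)
    a = a <= 6
    return val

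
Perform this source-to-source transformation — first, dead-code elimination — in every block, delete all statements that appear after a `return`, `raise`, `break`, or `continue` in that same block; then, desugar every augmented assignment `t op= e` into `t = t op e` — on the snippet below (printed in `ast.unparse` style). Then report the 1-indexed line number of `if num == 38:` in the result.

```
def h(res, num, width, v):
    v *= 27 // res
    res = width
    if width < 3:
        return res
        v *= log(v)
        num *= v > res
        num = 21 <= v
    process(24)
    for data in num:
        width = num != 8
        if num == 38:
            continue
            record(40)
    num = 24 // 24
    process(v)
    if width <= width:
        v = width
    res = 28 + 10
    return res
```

Transformed code:
def h(res, num, width, v):
    v = v * (27 // res)
    res = width
    if width < 3:
        return res
    process(24)
    for data in num:
        width = num != 8
        if num == 38:
            continue
    num = 24 // 24
    process(v)
    if width <= width:
        v = width
    res = 28 + 10
    return res

9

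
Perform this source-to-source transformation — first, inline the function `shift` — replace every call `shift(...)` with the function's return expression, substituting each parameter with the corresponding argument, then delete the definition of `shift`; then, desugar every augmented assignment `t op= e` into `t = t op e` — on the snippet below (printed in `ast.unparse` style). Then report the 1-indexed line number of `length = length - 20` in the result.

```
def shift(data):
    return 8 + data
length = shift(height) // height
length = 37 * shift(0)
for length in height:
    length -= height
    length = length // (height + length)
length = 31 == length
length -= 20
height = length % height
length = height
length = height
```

7

Transformed code:
length = (8 + height) // height
length = 37 * (8 + 0)
for length in height:
    length = length - height
    length = length // (height + length)
length = 31 == length
length = length - 20
height = length % height
length = height
length = height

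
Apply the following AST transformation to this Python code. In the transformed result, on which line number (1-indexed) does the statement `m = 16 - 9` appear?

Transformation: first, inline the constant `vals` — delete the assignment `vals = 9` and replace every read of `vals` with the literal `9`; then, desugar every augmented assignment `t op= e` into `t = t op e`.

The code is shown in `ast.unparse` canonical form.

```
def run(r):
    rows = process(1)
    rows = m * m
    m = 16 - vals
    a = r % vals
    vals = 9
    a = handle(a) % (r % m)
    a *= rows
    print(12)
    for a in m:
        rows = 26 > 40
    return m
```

Transformed code:
def run(r):
    rows = process(1)
    rows = m * m
    m = 16 - 9
    a = r % 9
    a = handle(a) % (r % m)
    a = a * rows
    print(12)
    for a in m:
        rows = 26 > 40
    return m

4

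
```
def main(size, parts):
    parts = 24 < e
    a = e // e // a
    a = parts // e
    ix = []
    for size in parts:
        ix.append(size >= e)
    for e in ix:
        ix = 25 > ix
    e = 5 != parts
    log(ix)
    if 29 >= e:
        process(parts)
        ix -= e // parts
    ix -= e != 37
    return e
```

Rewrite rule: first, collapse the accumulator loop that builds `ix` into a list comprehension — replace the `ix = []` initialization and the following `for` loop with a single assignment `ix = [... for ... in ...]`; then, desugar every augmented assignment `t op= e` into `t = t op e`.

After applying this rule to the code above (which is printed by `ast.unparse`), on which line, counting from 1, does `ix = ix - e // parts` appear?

12

Transformed code:
def main(size, parts):
    parts = 24 < e
    a = e // e // a
    a = parts // e
    ix = [size >= e for size in parts]
    for e in ix:
        ix = 25 > ix
    e = 5 != parts
    log(ix)
    if 29 >= e:
        process(parts)
        ix = ix - e // parts
    ix = ix - (e != 37)
    return e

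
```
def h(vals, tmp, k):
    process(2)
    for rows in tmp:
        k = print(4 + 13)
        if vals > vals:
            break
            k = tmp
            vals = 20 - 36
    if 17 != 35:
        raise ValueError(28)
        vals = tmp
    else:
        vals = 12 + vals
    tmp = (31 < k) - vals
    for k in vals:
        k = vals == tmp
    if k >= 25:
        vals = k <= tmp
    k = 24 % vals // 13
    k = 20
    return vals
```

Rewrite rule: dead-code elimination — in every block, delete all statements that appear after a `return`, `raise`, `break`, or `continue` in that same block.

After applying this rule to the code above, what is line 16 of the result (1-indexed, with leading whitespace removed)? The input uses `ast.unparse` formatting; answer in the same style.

k = 24 % vals // 13

Transformed code:
def h(vals, tmp, k):
    process(2)
    for rows in tmp:
        k = print(4 + 13)
        if vals > vals:
            break
    if 17 != 35:
        raise ValueError(28)
    else:
        vals = 12 + vals
    tmp = (31 < k) - vals
    for k in vals:
        k = vals == tmp
    if k >= 25:
        vals = k <= tmp
    k = 24 % vals // 13
    k = 20
    return vals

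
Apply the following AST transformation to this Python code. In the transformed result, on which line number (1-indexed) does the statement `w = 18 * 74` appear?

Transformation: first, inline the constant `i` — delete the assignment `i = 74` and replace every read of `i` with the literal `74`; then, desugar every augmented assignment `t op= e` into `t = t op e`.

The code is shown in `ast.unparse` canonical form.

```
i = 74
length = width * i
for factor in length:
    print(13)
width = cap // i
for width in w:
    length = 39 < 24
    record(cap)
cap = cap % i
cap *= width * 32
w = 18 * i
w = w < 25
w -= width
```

10

Transformed code:
length = width * 74
for factor in length:
    print(13)
width = cap // 74
for width in w:
    length = 39 < 24
    record(cap)
cap = cap % 74
cap = cap * (width * 32)
w = 18 * 74
w = w < 25
w = w - width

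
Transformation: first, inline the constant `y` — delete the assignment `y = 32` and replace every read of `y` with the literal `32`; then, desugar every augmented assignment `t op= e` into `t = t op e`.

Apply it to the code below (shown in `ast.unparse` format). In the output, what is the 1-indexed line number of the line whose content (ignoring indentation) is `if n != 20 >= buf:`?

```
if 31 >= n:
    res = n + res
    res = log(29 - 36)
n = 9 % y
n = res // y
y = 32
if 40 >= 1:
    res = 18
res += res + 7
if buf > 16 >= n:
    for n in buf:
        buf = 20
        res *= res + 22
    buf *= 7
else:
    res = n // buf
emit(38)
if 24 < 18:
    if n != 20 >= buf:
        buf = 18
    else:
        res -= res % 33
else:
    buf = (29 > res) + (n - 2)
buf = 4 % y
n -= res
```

Transformed code:
if 31 >= n:
    res = n + res
    res = log(29 - 36)
n = 9 % 32
n = res // 32
if 40 >= 1:
    res = 18
res = res + (res + 7)
if buf > 16 >= n:
    for n in buf:
        buf = 20
        res = res * (res + 22)
    buf = buf * 7
else:
    res = n // buf
emit(38)
if 24 < 18:
    if n != 20 >= buf:
        buf = 18
    else:
        res = res - res % 33
else:
    buf = (29 > res) + (n - 2)
buf = 4 % 32
n = n - res

18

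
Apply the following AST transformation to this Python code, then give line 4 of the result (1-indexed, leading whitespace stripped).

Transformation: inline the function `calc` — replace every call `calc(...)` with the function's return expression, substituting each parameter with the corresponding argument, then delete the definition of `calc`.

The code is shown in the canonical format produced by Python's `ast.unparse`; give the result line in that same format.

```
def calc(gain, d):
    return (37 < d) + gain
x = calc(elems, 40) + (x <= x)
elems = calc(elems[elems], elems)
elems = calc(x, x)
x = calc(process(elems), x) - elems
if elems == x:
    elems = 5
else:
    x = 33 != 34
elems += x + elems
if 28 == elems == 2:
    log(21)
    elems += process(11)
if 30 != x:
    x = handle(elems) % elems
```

Transformed code:
x = (37 < 40) + elems + (x <= x)
elems = (37 < elems) + elems[elems]
elems = (37 < x) + x
x = (37 < x) + process(elems) - elems
if elems == x:
    elems = 5
else:
    x = 33 != 34
elems += x + elems
if 28 == elems == 2:
    log(21)
    elems += process(11)
if 30 != x:
    x = handle(elems) % elems

x = (37 < x) + process(elems) - elems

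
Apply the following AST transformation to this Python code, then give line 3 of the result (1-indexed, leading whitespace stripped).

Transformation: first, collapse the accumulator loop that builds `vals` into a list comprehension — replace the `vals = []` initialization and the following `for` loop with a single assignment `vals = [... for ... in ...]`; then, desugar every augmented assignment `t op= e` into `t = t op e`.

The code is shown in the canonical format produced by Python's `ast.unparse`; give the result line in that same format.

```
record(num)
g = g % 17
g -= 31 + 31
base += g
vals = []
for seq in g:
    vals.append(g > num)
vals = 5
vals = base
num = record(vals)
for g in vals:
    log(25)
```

Transformed code:
record(num)
g = g % 17
g = g - (31 + 31)
base = base + g
vals = [g > num for seq in g]
vals = 5
vals = base
num = record(vals)
for g in vals:
    log(25)

g = g - (31 + 31)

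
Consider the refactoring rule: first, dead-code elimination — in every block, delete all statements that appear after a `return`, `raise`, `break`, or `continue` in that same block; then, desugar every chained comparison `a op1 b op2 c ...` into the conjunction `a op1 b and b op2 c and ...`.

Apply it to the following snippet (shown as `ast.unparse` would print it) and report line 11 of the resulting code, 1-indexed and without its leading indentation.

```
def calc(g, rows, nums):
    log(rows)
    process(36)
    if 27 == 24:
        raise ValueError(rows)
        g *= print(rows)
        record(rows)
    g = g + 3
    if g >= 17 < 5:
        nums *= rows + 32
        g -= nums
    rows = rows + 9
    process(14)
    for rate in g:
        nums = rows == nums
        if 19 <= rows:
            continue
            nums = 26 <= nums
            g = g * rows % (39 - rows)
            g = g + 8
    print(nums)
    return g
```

process(14)

Transformed code:
def calc(g, rows, nums):
    log(rows)
    process(36)
    if 27 == 24:
        raise ValueError(rows)
    g = g + 3
    if g >= 17 and 17 < 5:
        nums *= rows + 32
        g -= nums
    rows = rows + 9
    process(14)
    for rate in g:
        nums = rows == nums
        if 19 <= rows:
            continue
    print(nums)
    return g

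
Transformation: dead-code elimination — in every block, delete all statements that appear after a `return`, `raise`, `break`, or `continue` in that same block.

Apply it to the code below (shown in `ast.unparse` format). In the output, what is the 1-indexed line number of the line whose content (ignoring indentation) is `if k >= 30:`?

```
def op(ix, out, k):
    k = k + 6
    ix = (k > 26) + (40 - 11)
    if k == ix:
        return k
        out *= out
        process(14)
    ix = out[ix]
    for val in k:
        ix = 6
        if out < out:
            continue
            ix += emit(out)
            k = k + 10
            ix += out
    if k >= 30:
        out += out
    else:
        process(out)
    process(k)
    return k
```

Transformed code:
def op(ix, out, k):
    k = k + 6
    ix = (k > 26) + (40 - 11)
    if k == ix:
        return k
    ix = out[ix]
    for val in k:
        ix = 6
        if out < out:
            continue
    if k >= 30:
        out += out
    else:
        process(out)
    process(k)
    return k

11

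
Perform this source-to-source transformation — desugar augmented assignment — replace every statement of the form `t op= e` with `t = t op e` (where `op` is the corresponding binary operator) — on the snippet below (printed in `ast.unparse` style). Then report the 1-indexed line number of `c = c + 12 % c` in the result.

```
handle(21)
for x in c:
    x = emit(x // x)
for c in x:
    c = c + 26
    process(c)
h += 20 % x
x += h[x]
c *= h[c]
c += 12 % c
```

Transformed code:
handle(21)
for x in c:
    x = emit(x // x)
for c in x:
    c = c + 26
    process(c)
h = h + 20 % x
x = x + h[x]
c = c * h[c]
c = c + 12 % c

10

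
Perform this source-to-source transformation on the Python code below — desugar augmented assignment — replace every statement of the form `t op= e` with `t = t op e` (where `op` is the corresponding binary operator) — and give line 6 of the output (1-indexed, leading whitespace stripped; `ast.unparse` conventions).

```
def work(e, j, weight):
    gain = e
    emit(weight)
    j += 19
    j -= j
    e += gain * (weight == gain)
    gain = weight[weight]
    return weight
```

e = e + gain * (weight == gain)

Transformed code:
def work(e, j, weight):
    gain = e
    emit(weight)
    j = j + 19
    j = j - j
    e = e + gain * (weight == gain)
    gain = weight[weight]
    return weight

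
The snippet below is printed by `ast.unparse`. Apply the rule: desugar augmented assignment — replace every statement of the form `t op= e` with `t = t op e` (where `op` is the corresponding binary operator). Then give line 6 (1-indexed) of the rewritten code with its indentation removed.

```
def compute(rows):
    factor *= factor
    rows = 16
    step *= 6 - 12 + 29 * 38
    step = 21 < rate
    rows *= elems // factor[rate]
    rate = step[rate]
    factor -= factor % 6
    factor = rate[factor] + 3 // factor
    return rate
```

Transformed code:
def compute(rows):
    factor = factor * factor
    rows = 16
    step = step * (6 - 12 + 29 * 38)
    step = 21 < rate
    rows = rows * (elems // factor[rate])
    rate = step[rate]
    factor = factor - factor % 6
    factor = rate[factor] + 3 // factor
    return rate

rows = rows * (elems // factor[rate])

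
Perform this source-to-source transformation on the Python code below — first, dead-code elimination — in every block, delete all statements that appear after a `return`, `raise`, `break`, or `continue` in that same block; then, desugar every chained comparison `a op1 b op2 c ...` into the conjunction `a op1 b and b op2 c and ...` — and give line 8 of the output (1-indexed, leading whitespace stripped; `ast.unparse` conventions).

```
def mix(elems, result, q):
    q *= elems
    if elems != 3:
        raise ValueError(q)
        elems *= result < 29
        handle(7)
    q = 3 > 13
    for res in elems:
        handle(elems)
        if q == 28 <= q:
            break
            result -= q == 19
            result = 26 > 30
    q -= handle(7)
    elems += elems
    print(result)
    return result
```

if q == 28 and 28 <= q:

Transformed code:
def mix(elems, result, q):
    q *= elems
    if elems != 3:
        raise ValueError(q)
    q = 3 > 13
    for res in elems:
        handle(elems)
        if q == 28 and 28 <= q:
            break
    q -= handle(7)
    elems += elems
    print(result)
    return result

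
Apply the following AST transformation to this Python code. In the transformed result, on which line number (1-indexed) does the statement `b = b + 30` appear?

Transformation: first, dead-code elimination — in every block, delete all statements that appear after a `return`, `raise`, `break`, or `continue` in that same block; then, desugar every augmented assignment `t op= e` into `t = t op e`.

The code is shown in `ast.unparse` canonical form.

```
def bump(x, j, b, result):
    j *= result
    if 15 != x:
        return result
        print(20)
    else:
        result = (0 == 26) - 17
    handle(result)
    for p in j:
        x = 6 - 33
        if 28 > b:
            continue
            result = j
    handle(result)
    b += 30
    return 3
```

Transformed code:
def bump(x, j, b, result):
    j = j * result
    if 15 != x:
        return result
    else:
        result = (0 == 26) - 17
    handle(result)
    for p in j:
        x = 6 - 33
        if 28 > b:
            continue
    handle(result)
    b = b + 30
    return 3

13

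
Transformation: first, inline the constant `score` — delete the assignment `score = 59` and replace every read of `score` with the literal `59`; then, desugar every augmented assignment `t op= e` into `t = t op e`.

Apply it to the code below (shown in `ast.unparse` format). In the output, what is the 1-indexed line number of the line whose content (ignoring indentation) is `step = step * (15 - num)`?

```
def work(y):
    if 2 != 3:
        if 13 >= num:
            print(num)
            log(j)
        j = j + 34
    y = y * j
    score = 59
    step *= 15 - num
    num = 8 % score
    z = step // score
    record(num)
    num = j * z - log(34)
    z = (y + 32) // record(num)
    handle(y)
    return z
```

8

Transformed code:
def work(y):
    if 2 != 3:
        if 13 >= num:
            print(num)
            log(j)
        j = j + 34
    y = y * j
    step = step * (15 - num)
    num = 8 % 59
    z = step // 59
    record(num)
    num = j * z - log(34)
    z = (y + 32) // record(num)
    handle(y)
    return z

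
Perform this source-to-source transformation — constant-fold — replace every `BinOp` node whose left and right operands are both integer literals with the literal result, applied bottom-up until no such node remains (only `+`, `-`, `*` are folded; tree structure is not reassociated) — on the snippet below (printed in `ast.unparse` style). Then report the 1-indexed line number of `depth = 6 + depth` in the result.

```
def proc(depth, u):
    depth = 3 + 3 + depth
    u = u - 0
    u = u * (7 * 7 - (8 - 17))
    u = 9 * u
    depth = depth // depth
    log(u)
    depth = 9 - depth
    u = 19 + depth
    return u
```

2

Transformed code:
def proc(depth, u):
    depth = 6 + depth
    u = u - 0
    u = u * 58
    u = 9 * u
    depth = depth // depth
    log(u)
    depth = 9 - depth
    u = 19 + depth
    return u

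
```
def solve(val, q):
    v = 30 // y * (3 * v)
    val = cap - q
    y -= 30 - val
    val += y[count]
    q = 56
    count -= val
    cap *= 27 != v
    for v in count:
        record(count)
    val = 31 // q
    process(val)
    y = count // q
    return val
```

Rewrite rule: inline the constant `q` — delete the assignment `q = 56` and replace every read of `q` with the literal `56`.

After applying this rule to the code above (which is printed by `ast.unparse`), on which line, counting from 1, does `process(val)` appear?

Transformed code:
def solve(val, q):
    v = 30 // y * (3 * v)
    val = cap - 56
    y -= 30 - val
    val += y[count]
    count -= val
    cap *= 27 != v
    for v in count:
        record(count)
    val = 31 // 56
    process(val)
    y = count // 56
    return val

11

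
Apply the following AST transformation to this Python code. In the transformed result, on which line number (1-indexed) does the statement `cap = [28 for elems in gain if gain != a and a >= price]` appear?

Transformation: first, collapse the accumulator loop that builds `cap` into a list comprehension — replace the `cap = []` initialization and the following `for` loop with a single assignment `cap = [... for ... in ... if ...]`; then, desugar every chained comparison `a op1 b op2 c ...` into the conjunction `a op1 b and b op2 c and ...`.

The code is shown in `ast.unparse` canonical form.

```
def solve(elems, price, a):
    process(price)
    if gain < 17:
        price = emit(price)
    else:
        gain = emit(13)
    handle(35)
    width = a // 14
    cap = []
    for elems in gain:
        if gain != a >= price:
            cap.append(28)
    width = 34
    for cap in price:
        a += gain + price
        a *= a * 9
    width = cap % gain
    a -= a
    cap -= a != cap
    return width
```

9

Transformed code:
def solve(elems, price, a):
    process(price)
    if gain < 17:
        price = emit(price)
    else:
        gain = emit(13)
    handle(35)
    width = a // 14
    cap = [28 for elems in gain if gain != a and a >= price]
    width = 34
    for cap in price:
        a += gain + price
        a *= a * 9
    width = cap % gain
    a -= a
    cap -= a != cap
    return width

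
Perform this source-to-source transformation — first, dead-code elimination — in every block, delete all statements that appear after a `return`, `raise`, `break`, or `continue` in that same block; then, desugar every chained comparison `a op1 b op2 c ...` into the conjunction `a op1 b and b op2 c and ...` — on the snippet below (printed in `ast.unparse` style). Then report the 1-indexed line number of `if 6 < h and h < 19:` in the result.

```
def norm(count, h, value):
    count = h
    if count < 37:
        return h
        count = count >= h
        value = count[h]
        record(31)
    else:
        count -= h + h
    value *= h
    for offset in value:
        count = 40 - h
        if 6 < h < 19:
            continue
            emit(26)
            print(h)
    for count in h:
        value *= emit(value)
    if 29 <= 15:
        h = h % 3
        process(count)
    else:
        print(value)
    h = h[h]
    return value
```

10

Transformed code:
def norm(count, h, value):
    count = h
    if count < 37:
        return h
    else:
        count -= h + h
    value *= h
    for offset in value:
        count = 40 - h
        if 6 < h and h < 19:
            continue
    for count in h:
        value *= emit(value)
    if 29 <= 15:
        h = h % 3
        process(count)
    else:
        print(value)
    h = h[h]
    return value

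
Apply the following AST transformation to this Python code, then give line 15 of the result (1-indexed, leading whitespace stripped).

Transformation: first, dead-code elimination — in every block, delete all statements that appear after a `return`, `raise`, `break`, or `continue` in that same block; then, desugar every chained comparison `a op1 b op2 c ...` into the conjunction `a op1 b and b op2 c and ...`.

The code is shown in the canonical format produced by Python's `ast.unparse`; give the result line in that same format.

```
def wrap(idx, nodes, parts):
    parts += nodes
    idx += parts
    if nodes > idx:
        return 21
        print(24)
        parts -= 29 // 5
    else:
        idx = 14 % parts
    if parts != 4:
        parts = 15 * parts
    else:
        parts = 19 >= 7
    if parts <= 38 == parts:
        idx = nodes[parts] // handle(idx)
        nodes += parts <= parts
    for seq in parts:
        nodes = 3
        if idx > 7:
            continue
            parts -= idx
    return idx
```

for seq in parts:

Transformed code:
def wrap(idx, nodes, parts):
    parts += nodes
    idx += parts
    if nodes > idx:
        return 21
    else:
        idx = 14 % parts
    if parts != 4:
        parts = 15 * parts
    else:
        parts = 19 >= 7
    if parts <= 38 and 38 == parts:
        idx = nodes[parts] // handle(idx)
        nodes += parts <= parts
    for seq in parts:
        nodes = 3
        if idx > 7:
            continue
    return idx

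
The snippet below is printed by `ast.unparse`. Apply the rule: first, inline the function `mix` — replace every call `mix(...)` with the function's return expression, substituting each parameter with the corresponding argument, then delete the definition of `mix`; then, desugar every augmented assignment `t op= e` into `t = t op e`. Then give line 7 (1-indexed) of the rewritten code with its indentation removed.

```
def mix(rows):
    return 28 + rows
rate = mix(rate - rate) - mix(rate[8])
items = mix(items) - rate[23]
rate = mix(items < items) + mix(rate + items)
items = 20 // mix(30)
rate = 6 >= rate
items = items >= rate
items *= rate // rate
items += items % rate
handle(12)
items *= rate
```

items = items * (rate // rate)

Transformed code:
rate = 28 + (rate - rate) - (28 + rate[8])
items = 28 + items - rate[23]
rate = 28 + (items < items) + (28 + (rate + items))
items = 20 // (28 + 30)
rate = 6 >= rate
items = items >= rate
items = items * (rate // rate)
items = items + items % rate
handle(12)
items = items * rate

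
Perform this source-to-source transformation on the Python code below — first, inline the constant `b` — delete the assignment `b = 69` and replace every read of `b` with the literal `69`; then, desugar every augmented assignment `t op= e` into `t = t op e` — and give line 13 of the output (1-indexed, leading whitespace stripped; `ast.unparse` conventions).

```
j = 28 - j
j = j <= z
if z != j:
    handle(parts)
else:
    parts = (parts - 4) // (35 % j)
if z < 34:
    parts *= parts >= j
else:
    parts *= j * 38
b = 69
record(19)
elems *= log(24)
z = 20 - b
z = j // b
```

z = 20 - 69

Transformed code:
j = 28 - j
j = j <= z
if z != j:
    handle(parts)
else:
    parts = (parts - 4) // (35 % j)
if z < 34:
    parts = parts * (parts >= j)
else:
    parts = parts * (j * 38)
record(19)
elems = elems * log(24)
z = 20 - 69
z = j // 69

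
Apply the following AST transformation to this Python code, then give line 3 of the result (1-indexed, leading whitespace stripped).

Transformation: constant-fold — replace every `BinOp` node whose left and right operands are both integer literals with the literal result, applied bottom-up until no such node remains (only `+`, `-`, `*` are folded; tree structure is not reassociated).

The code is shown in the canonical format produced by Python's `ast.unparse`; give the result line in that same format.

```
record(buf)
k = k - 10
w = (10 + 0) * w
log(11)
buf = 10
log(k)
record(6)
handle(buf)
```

Transformed code:
record(buf)
k = k - 10
w = 10 * w
log(11)
buf = 10
log(k)
record(6)
handle(buf)

w = 10 * w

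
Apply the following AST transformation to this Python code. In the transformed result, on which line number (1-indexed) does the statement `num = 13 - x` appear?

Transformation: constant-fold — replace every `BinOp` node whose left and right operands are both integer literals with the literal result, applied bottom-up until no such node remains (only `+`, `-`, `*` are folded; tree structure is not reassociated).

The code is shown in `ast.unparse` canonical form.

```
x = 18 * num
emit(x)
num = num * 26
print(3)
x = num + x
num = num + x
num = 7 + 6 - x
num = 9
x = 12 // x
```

Transformed code:
x = 18 * num
emit(x)
num = num * 26
print(3)
x = num + x
num = num + x
num = 13 - x
num = 9
x = 12 // x

7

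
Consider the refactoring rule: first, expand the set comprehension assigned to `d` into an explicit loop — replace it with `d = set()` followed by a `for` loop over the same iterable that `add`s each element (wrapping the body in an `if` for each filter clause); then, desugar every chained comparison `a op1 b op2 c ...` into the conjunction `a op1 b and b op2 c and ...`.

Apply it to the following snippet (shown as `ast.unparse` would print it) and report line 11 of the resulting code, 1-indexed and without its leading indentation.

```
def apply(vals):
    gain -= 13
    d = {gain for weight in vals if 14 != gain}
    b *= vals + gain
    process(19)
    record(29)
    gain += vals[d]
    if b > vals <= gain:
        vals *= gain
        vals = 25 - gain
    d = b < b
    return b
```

Transformed code:
def apply(vals):
    gain -= 13
    d = set()
    for weight in vals:
        if 14 != gain:
            d.add(gain)
    b *= vals + gain
    process(19)
    record(29)
    gain += vals[d]
    if b > vals and vals <= gain:
        vals *= gain
        vals = 25 - gain
    d = b < b
    return b

if b > vals and vals <= gain:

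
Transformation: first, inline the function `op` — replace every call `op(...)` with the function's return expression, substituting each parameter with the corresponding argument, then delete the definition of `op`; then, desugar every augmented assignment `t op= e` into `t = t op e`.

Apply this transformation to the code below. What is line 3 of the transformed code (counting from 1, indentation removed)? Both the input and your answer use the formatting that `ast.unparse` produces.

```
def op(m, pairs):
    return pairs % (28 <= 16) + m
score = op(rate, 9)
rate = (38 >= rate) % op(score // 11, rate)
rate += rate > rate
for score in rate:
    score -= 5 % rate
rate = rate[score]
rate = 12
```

rate = rate + (rate > rate)

Transformed code:
score = 9 % (28 <= 16) + rate
rate = (38 >= rate) % (rate % (28 <= 16) + score // 11)
rate = rate + (rate > rate)
for score in rate:
    score = score - 5 % rate
rate = rate[score]
rate = 12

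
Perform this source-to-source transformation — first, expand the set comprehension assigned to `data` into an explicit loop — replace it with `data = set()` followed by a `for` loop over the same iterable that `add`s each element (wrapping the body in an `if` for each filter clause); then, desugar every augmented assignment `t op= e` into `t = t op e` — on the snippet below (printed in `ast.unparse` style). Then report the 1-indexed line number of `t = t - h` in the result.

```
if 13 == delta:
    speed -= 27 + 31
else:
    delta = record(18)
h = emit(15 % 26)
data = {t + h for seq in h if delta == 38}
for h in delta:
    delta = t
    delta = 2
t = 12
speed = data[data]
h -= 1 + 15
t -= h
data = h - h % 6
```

16

Transformed code:
if 13 == delta:
    speed = speed - (27 + 31)
else:
    delta = record(18)
h = emit(15 % 26)
data = set()
for seq in h:
    if delta == 38:
        data.add(t + h)
for h in delta:
    delta = t
    delta = 2
t = 12
speed = data[data]
h = h - (1 + 15)
t = t - h
data = h - h % 6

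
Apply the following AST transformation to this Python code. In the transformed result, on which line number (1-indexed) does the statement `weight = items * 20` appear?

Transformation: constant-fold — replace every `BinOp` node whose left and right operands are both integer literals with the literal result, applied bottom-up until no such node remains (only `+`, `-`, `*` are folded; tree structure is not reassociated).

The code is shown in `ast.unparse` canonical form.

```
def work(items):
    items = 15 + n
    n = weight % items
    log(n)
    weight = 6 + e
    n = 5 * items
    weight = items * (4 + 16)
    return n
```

7

Transformed code:
def work(items):
    items = 15 + n
    n = weight % items
    log(n)
    weight = 6 + e
    n = 5 * items
    weight = items * 20
    return n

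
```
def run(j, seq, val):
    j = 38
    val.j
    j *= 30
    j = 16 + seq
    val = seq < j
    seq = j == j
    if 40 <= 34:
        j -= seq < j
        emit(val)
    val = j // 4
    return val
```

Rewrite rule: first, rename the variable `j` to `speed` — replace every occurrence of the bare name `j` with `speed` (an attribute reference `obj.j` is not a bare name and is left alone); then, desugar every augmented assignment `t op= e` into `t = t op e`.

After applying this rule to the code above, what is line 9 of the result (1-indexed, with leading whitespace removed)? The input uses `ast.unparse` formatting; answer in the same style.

speed = speed - (seq < speed)

Transformed code:
def run(speed, seq, val):
    speed = 38
    val.j
    speed = speed * 30
    speed = 16 + seq
    val = seq < speed
    seq = speed == speed
    if 40 <= 34:
        speed = speed - (seq < speed)
        emit(val)
    val = speed // 4
    return val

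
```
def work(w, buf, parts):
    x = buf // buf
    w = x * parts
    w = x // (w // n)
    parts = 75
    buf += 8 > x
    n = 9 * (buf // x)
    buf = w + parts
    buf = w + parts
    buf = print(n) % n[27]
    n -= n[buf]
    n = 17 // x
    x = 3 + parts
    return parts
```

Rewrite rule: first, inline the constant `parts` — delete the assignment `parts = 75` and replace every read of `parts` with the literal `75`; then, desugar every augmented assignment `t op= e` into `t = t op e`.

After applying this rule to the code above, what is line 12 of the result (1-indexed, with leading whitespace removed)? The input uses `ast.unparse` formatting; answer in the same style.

x = 3 + 75

Transformed code:
def work(w, buf, parts):
    x = buf // buf
    w = x * 75
    w = x // (w // n)
    buf = buf + (8 > x)
    n = 9 * (buf // x)
    buf = w + 75
    buf = w + 75
    buf = print(n) % n[27]
    n = n - n[buf]
    n = 17 // x
    x = 3 + 75
    return 75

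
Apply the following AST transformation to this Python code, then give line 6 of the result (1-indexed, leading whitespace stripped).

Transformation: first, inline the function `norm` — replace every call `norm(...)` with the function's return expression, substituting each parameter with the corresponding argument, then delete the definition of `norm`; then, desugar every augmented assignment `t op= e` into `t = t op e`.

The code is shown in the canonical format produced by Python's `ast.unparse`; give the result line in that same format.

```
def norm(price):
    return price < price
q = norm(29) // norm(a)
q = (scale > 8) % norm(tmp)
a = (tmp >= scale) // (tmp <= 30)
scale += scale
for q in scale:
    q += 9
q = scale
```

Transformed code:
q = (29 < 29) // (a < a)
q = (scale > 8) % (tmp < tmp)
a = (tmp >= scale) // (tmp <= 30)
scale = scale + scale
for q in scale:
    q = q + 9
q = scale

q = q + 9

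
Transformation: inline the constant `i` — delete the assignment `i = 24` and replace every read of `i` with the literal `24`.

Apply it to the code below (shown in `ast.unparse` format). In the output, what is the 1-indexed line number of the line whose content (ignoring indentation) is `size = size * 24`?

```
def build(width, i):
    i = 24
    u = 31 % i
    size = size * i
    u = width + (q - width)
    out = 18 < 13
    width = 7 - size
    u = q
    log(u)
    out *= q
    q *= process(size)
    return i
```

Transformed code:
def build(width, i):
    u = 31 % 24
    size = size * 24
    u = width + (q - width)
    out = 18 < 13
    width = 7 - size
    u = q
    log(u)
    out *= q
    q *= process(size)
    return 24

3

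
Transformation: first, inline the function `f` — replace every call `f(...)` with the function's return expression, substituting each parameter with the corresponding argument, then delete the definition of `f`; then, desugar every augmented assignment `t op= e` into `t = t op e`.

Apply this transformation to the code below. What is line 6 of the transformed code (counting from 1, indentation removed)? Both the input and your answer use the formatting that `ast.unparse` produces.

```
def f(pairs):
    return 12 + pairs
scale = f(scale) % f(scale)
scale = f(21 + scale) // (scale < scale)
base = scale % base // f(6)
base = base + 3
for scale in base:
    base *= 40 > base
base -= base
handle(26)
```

Transformed code:
scale = (12 + scale) % (12 + scale)
scale = (12 + (21 + scale)) // (scale < scale)
base = scale % base // (12 + 6)
base = base + 3
for scale in base:
    base = base * (40 > base)
base = base - base
handle(26)

base = base * (40 > base)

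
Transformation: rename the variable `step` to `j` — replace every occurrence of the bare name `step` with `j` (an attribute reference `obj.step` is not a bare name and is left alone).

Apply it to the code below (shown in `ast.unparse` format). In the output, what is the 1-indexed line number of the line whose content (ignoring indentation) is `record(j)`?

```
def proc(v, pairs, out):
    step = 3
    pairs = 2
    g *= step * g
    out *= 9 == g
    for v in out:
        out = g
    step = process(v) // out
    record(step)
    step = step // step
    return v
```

Transformed code:
def proc(v, pairs, out):
    j = 3
    pairs = 2
    g *= j * g
    out *= 9 == g
    for v in out:
        out = g
    j = process(v) // out
    record(j)
    j = j // j
    return v

9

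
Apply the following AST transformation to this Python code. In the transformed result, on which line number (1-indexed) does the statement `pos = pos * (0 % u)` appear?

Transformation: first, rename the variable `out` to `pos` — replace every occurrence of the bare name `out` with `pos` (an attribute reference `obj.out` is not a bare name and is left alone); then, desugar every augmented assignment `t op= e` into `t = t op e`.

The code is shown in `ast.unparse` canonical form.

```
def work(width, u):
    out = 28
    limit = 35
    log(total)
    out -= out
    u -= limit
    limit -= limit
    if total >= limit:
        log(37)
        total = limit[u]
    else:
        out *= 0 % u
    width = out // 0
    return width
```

Transformed code:
def work(width, u):
    pos = 28
    limit = 35
    log(total)
    pos = pos - pos
    u = u - limit
    limit = limit - limit
    if total >= limit:
        log(37)
        total = limit[u]
    else:
        pos = pos * (0 % u)
    width = pos // 0
    return width

12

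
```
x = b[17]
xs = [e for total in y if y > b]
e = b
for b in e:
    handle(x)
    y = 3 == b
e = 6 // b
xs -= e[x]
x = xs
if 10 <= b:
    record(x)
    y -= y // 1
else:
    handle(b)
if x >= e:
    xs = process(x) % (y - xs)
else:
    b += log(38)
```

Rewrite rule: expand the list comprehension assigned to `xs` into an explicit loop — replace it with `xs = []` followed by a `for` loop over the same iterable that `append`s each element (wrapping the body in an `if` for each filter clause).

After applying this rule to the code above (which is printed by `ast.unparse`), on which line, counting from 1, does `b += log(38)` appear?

21

Transformed code:
x = b[17]
xs = []
for total in y:
    if y > b:
        xs.append(e)
e = b
for b in e:
    handle(x)
    y = 3 == b
e = 6 // b
xs -= e[x]
x = xs
if 10 <= b:
    record(x)
    y -= y // 1
else:
    handle(b)
if x >= e:
    xs = process(x) % (y - xs)
else:
    b += log(38)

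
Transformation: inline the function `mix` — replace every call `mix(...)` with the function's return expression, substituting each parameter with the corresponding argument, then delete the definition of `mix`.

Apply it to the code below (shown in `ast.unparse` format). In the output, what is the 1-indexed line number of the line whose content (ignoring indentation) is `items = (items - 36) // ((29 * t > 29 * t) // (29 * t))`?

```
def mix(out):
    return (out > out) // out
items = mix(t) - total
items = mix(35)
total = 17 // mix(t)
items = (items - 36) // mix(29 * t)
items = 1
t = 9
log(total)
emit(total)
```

Transformed code:
items = (t > t) // t - total
items = (35 > 35) // 35
total = 17 // ((t > t) // t)
items = (items - 36) // ((29 * t > 29 * t) // (29 * t))
items = 1
t = 9
log(total)
emit(total)

4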